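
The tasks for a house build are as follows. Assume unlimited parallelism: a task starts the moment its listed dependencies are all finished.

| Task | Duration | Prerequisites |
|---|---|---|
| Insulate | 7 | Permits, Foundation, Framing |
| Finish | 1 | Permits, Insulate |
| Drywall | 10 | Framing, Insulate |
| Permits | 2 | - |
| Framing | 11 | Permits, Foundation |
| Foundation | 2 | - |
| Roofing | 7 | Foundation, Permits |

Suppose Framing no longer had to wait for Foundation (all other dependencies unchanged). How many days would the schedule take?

With the dependency in place, Permits→Framing→Insulate→Drywall = 2+11+7+10 = 30 sets the finish at 30 days.
Dropping Foundation→Framing doesn't change Framing's earliest start (2); another predecessor still binds.
After: Permits→Framing→Insulate→Drywall = 2+11+7+10 = 30 → 30 days.

30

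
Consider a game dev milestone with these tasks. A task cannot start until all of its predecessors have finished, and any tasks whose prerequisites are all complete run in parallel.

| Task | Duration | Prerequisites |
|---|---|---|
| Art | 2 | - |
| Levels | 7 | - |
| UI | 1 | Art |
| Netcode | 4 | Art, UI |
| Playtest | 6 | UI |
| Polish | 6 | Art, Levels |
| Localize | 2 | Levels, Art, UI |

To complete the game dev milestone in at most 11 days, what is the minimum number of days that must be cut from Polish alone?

2

Current finish: 13 days; target: 11.
Polish is on every critical path, so each day cut from Polish cuts the finish by one (this holds down to a finish of 9).
Need 13 − 11 = 2 days off Polish → Polish becomes 4 days, finish becomes 11.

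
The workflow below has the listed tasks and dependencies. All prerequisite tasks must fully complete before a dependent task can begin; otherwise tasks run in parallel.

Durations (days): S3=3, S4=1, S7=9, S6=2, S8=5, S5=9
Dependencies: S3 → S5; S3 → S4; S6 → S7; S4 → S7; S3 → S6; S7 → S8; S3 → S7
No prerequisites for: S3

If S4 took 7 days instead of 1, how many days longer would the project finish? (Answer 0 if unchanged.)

5

Baseline: S3→S6→S7→S8 = 3+2+9+5 = 19 → 19 days.
The longest path through S4 is only 18 days, so S4 has float 1.
Now S3→S4→S7→S8 = 3+7+9+5 = 24 is longest, so the finish becomes 24 days.
Change in finish: 24 − 19 = +5 days.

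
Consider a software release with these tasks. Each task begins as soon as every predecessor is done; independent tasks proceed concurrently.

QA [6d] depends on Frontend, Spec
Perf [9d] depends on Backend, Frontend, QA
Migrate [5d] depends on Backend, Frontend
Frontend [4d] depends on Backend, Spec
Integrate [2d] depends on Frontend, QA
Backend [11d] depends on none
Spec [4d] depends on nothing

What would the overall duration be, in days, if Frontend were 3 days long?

29

The binding path is Backend→Frontend→QA→Perf = 11+4+6+9 = 30; finish at 30 days.
Frontend lies on that path, so at 3 days the path becomes 29 days.
That remains the longest chain; total 29 days.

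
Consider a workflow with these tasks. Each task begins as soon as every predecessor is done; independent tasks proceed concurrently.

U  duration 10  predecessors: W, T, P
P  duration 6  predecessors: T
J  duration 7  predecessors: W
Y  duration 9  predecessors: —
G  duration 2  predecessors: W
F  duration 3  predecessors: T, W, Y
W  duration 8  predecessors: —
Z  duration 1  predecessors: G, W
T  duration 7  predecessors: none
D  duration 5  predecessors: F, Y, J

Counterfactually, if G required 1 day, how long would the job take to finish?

23

As given, the longest chain is T→P→U = 7+6+10 = 23, so the finish is 23 days.
G is off the critical path — its longest chain is 11 days, giving 12 of slack.
That remains the longest chain; total 23 days.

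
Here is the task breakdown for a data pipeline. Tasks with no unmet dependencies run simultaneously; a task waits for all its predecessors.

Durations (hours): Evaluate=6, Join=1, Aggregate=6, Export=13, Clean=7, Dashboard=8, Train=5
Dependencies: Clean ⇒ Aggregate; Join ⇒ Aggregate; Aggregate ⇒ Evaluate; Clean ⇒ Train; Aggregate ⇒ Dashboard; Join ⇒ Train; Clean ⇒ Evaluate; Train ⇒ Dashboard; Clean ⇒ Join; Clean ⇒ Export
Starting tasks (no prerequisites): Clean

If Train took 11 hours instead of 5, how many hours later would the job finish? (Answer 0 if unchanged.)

5

Actual critical path: Clean→Join→Aggregate→Dashboard = 7+1+6+8 = 22 ⇒ 22 hours.
Train has 1 hour of float (longest path through it is 21).
New critical path: Clean→Join→Train→Dashboard = 7+1+11+8 = 27 ⇒ 27 hours.
Change in finish: 27 − 22 = +5 hours.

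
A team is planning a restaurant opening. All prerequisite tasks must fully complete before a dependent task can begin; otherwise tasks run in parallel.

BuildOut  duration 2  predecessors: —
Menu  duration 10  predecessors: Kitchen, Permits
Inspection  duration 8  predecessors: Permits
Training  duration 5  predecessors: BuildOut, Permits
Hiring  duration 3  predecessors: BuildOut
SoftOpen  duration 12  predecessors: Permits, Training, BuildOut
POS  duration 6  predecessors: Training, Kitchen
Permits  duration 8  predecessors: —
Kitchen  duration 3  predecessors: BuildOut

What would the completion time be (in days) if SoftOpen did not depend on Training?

Original critical path: Permits→Training→SoftOpen = 8+5+12 = 25 ⇒ 25 days.
Without Training→SoftOpen, SoftOpen's earliest start moves from 13 to 8.
New critical path: Permits→SoftOpen = 8+12 = 20 ⇒ 20 days.

20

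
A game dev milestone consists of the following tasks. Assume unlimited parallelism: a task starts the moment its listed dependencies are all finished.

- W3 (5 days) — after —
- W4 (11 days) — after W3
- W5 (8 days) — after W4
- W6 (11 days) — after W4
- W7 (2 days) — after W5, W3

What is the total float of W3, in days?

0

Critical path: W3→W4→W6 = 5+11+11 = 27, so the finish is 27 days.
W3 finishes as early as 5 and must finish by 5.
So W3 can slip 5 − 5 = 0 days.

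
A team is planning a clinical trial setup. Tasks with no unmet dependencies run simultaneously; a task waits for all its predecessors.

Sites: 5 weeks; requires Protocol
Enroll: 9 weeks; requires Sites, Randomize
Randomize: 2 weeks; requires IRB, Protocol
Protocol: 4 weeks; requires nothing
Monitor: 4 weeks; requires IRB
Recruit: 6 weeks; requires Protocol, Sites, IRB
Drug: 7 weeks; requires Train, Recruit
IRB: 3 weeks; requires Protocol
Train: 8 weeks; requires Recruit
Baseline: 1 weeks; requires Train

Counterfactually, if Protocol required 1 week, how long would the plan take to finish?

Critical path before the change: Protocol→Sites→Recruit→Train→Drug = 4+5+6+8+7 = 30 giving 30 weeks.
Protocol lies on that path, so at 1 week the path becomes 27 weeks.
That remains the longest chain; total 27 weeks.

27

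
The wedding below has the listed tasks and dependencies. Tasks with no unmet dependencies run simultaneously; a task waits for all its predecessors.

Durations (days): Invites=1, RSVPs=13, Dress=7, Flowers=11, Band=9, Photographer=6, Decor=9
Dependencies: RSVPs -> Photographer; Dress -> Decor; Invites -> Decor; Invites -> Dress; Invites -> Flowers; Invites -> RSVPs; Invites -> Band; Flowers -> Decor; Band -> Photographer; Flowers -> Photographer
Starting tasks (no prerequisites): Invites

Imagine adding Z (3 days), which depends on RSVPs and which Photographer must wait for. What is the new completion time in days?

Originally the schedule takes 21 days.
With Z inserted, Photographer now waits for max(Flowers, Band, RSVPs, Z).
New critical path: Invites→RSVPs→Z→Photographer = 1+13+3+6 = 23 ⇒ 23 days.

23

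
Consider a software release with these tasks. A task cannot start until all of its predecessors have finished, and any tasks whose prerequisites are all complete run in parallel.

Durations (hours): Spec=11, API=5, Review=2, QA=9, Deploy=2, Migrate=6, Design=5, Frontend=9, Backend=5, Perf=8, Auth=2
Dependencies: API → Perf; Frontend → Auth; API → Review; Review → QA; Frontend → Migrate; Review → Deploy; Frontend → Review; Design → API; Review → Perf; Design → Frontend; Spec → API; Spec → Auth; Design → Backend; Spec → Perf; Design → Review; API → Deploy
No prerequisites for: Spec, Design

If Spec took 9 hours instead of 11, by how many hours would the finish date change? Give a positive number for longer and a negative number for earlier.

Critical path before the change: Spec→API→Review→QA = 11+5+2+9 = 27 giving 27 hours.
Spec is on the critical path; changing it to 9 makes that path 25 hours.
The critical path is still Spec→API→Review→QA; finish is now 25 hours.
Change in finish: 25 − 27 = -2 hours.

-2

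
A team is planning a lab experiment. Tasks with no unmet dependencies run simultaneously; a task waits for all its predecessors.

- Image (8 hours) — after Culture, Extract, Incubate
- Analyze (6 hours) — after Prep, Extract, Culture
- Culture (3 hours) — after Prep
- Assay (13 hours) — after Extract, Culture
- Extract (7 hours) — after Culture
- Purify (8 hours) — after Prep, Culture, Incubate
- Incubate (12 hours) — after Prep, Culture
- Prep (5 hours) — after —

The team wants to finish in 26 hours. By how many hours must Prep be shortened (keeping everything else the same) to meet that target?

2

Current finish: 28 hours; target: 26.
Prep is on every critical path, so each hour cut from Prep cuts the finish by one (this holds down to a finish of 24).
Need 28 − 26 = 2 hours off Prep → Prep becomes 3 hours, finish becomes 26.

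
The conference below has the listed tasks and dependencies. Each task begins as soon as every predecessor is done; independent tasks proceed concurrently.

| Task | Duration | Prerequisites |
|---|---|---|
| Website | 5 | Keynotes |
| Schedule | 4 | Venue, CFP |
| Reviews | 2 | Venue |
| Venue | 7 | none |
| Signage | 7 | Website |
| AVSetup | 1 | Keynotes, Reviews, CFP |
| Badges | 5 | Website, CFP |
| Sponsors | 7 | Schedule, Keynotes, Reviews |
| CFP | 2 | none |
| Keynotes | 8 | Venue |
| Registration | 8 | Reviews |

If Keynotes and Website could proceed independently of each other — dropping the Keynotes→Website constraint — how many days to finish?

With the dependency in place, Venue→Keynotes→Website→Signage = 7+8+5+7 = 27 sets the finish at 27 days.
Without Keynotes→Website, Website's earliest start moves from 15 to 0.
The longest chain is now Venue→Keynotes→Sponsors = 7+8+7 = 22, so the schedule takes 22 days.

22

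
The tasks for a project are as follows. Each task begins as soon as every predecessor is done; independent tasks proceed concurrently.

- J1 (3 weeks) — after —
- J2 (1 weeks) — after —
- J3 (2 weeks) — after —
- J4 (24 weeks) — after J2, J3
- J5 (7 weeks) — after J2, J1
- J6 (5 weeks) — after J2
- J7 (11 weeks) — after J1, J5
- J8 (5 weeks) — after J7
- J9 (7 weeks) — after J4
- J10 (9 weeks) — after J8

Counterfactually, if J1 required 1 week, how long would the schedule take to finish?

33

As given, the longest chain is J1→J5→J7→J8→J10 = 3+7+11+5+9 = 35, so the finish is 35 weeks.
J1 is on the critical path; changing it to 1 makes that path 33 weeks.
That remains the longest chain; total 33 weeks.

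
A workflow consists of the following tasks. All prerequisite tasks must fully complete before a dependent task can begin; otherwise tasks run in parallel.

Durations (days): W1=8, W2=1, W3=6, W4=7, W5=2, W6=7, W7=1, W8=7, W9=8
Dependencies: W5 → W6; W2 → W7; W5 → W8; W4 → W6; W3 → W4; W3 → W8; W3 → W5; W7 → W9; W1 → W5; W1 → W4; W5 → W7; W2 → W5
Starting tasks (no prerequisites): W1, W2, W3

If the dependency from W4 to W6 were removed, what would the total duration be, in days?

19

Before: longest chain W1→W4→W6 = 8+7+7 = 22, finish 22.
Without W4→W6, W6's earliest start moves from 15 to 10.
The longest chain is now W1→W5→W7→W9 = 8+2+1+8 = 19, so the schedule takes 19 days.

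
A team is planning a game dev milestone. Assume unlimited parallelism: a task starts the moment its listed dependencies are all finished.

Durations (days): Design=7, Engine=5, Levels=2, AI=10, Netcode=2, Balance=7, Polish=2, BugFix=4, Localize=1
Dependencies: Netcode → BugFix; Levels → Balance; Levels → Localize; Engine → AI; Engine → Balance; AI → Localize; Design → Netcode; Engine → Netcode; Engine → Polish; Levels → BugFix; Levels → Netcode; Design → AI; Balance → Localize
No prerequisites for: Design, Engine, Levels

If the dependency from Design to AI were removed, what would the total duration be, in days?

With the dependency in place, Design→AI→Localize = 7+10+1 = 18 sets the finish at 18 days.
Without Design→AI, AI's earliest start moves from 7 to 5.
After: Engine→AI→Localize = 5+10+1 = 16 → 16 days.

16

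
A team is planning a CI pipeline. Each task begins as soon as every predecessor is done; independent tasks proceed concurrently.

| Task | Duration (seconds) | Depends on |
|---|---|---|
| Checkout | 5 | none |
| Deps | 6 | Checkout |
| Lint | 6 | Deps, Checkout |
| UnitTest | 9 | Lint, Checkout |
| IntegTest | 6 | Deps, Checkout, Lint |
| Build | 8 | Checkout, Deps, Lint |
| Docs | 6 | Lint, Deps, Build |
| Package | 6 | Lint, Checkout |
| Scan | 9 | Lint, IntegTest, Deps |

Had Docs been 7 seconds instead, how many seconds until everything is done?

The binding path is Checkout→Deps→Lint→IntegTest→Scan = 5+6+6+6+9 = 32; finish at 32 seconds.
Docs is off the critical path — its longest chain is 31 seconds, giving 1 of slack.
No other chain overtakes it, so the finish is 32 seconds.

32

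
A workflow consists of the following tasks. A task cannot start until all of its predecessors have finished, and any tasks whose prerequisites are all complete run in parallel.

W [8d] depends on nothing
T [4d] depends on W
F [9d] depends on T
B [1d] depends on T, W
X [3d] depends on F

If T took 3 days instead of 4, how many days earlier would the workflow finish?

1

As given, the longest chain is W→T→F→X = 8+4+9+3 = 24, so the finish is 24 days.
T lies on that path, so at 3 days the path becomes 23 days.
The critical path is still W→T→F→X; finish is now 23 days.
Change in finish: 23 − 24 = -1 days.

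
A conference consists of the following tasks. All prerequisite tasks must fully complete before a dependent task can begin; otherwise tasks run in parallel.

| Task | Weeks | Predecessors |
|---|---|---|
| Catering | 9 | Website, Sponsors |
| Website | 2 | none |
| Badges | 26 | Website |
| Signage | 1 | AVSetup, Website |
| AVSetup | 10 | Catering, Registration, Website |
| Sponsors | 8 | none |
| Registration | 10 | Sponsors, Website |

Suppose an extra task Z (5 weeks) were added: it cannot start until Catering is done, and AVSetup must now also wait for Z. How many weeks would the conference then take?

33

Originally the conference takes 29 weeks.
With Z inserted, AVSetup now waits for max(Catering, Registration, Website, Z).
New critical path: Sponsors→Catering→Z→AVSetup→Signage = 8+9+5+10+1 = 33 ⇒ 33 weeks.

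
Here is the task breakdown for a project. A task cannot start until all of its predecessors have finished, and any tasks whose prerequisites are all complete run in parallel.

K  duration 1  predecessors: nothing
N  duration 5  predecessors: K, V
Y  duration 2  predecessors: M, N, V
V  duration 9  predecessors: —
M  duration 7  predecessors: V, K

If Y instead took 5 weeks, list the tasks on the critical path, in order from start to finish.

V, M, Y

Actual critical path: V→M→Y = 9+7+2 = 18 ⇒ 18 weeks.
Y lies on that path, so at 5 weeks the path becomes 21 weeks.
The critical path is still V→M→Y; finish is now 21 weeks.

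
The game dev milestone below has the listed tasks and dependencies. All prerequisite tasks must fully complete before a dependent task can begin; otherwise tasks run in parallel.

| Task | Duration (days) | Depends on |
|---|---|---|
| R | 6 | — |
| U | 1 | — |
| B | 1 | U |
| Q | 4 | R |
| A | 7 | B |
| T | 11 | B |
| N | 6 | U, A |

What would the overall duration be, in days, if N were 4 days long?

Actual critical path: U→B→A→N = 1+1+7+6 = 15 ⇒ 15 days.
Since N is critical, the -2 change carries straight to that chain (now 13 days).
The critical path is still U→B→A→N; finish is now 13 days.

13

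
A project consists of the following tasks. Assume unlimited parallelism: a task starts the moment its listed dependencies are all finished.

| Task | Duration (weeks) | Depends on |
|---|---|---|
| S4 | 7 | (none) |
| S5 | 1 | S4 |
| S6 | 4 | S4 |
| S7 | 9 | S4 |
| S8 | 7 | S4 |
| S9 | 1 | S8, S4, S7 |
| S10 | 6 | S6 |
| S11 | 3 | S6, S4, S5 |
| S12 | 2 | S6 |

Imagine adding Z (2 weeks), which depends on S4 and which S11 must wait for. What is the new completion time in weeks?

Originally the job takes 17 weeks.
With Z inserted, S11 now waits for max(S6, S4, S5, Z).
New critical path: S4→S6→S10 = 7+4+6 = 17 ⇒ 17 weeks.

17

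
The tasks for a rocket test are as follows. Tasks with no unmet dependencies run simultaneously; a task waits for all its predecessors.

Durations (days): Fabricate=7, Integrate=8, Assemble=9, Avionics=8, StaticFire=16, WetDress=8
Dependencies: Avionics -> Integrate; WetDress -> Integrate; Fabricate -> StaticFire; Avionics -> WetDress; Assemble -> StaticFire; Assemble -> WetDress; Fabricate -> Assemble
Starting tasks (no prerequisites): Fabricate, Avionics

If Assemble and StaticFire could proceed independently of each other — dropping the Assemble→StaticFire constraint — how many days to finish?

With the dependency in place, Fabricate→Assemble→WetDress→Integrate = 7+9+8+8 = 32 sets the finish at 32 days.
Without Assemble→StaticFire, StaticFire's earliest start moves from 16 to 7.
The longest chain is now Fabricate→Assemble→WetDress→Integrate = 7+9+8+8 = 32, so the job takes 32 days.

32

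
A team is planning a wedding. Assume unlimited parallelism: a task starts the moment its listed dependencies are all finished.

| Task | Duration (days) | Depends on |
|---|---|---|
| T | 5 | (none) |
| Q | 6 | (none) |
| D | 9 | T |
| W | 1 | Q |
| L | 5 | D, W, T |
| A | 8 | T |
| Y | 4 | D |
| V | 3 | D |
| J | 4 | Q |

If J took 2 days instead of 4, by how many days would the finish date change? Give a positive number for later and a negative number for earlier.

Baseline: T→D→L = 5+9+5 = 19 → 19 days.
J has 9 days of float (longest path through it is 10).
The critical path is still T→D→L; finish is now 19 days.
Change in finish: 19 − 19 = +0 days.

0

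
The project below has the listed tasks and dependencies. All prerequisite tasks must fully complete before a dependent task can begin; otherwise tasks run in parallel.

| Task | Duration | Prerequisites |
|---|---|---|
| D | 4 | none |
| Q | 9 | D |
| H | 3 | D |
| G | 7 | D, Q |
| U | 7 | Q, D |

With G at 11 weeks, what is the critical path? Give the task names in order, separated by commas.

D, Q, G

As given, the longest chain is D→Q→G = 4+9+7 = 20, so the finish is 20 weeks.
G lies on that path, so at 11 weeks the path becomes 24 weeks.
The critical path is still D→Q→G; finish is now 24 weeks.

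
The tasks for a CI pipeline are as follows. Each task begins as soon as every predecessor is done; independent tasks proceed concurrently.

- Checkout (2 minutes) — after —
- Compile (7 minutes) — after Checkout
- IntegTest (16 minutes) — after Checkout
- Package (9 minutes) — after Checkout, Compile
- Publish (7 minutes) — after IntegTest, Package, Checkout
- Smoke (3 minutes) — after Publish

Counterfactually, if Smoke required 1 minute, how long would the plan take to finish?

26

The binding path is Checkout→Compile→Package→Publish→Smoke = 2+7+9+7+3 = 28; finish at 28 minutes.
Smoke is on the critical path; changing it to 1 makes that path 26 minutes.
That remains the longest chain; total 26 minutes.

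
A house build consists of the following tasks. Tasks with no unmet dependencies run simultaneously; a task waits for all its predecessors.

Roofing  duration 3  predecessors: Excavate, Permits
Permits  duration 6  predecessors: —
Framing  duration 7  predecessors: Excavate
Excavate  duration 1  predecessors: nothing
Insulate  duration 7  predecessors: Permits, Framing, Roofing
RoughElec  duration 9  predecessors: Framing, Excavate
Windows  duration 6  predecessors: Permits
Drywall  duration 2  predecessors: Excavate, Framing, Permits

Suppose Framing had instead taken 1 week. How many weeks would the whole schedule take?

Actual critical path: Excavate→Framing→RoughElec = 1+7+9 = 17 ⇒ 17 weeks.
Framing is on the critical path; changing it to 1 makes that path 11 weeks.
The binding chain switches to Permits→Roofing→Insulate = 6+3+7 = 16; finish 16 weeks.

16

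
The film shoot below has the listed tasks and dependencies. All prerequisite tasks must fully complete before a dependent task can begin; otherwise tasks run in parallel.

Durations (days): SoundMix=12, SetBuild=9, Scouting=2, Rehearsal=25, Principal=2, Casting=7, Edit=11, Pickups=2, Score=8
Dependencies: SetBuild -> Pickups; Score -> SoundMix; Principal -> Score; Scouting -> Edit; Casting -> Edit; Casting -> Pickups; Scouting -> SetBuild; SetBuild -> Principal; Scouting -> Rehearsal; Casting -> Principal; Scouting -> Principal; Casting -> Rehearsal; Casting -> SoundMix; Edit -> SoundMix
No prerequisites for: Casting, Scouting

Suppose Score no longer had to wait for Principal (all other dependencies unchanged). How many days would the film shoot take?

Original critical path: Scouting→SetBuild→Principal→Score→SoundMix = 2+9+2+8+12 = 33 ⇒ 33 days.
Without Principal→Score, Score's earliest start moves from 13 to 0.
After: Casting→Rehearsal = 7+25 = 32 → 32 days.

32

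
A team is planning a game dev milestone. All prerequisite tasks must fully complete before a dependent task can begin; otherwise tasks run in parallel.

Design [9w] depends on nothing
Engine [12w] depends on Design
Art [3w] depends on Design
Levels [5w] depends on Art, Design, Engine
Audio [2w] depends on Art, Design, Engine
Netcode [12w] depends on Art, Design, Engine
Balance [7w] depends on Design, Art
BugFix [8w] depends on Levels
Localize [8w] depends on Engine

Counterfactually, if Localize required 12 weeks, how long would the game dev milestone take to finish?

Baseline: Design→Engine→Levels→BugFix = 9+12+5+8 = 34 → 34 weeks.
Localize is off the critical path — its longest chain is 29 weeks, giving 5 of slack.
No other chain overtakes it, so the finish is 34 weeks.

34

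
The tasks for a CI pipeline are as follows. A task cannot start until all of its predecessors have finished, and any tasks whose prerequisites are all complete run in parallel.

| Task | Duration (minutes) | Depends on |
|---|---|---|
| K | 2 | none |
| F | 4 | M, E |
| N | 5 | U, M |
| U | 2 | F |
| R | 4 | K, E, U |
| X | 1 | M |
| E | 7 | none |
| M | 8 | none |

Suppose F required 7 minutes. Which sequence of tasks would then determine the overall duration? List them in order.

M, F, U, N

Actual critical path: M→F→U→N = 8+4+2+5 = 19 ⇒ 19 minutes.
F is on the critical path; changing it to 7 makes that path 22 minutes.
That remains the longest chain; total 22 minutes.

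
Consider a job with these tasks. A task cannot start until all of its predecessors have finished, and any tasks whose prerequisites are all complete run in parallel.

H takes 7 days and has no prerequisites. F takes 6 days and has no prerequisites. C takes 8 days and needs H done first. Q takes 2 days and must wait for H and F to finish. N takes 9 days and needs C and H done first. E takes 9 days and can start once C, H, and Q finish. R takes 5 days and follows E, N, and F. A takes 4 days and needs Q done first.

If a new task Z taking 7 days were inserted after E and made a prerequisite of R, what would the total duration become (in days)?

36

Originally the job takes 29 days.
With Z inserted, R now waits for max(E, N, F, Z).
New critical path: H→C→E→Z→R = 7+8+9+7+5 = 36 ⇒ 36 days.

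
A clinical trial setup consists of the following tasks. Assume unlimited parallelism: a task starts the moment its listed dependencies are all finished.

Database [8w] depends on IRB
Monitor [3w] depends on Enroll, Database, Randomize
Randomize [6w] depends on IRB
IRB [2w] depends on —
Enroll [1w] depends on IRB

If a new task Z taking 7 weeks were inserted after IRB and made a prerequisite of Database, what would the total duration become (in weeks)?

Originally the job takes 13 weeks.
With Z inserted, Database now waits for max(IRB, Z).
New critical path: IRB→Z→Database→Monitor = 2+7+8+3 = 20 ⇒ 20 weeks.

20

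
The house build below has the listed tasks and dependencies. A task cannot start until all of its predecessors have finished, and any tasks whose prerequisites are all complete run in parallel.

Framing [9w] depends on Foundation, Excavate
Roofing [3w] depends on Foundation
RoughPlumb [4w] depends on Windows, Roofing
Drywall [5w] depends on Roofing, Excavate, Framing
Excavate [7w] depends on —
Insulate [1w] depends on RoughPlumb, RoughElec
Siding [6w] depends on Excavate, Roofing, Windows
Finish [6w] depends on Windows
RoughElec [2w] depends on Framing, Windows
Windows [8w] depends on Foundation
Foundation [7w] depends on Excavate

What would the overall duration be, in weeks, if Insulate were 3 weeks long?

29

Actual critical path: Excavate→Foundation→Framing→Drywall = 7+7+9+5 = 28 ⇒ 28 weeks.
Insulate is off the critical path — its longest chain is 27 weeks, giving 1 of slack.
Now Excavate→Foundation→Windows→RoughPlumb→Insulate = 7+7+8+4+3 = 29 is longest, so the finish becomes 29 weeks.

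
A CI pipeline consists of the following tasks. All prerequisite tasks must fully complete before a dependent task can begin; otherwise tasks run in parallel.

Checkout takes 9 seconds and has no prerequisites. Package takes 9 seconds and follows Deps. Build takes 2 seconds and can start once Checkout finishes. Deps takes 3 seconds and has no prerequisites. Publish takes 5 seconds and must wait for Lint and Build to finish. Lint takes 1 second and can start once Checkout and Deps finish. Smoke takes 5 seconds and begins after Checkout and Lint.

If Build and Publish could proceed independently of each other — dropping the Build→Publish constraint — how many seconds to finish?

15

Before: longest chain Checkout→Build→Publish = 9+2+5 = 16, finish 16.
Without Build→Publish, Publish's earliest start moves from 11 to 10.
New critical path: Checkout→Lint→Publish = 9+1+5 = 15 ⇒ 15 seconds.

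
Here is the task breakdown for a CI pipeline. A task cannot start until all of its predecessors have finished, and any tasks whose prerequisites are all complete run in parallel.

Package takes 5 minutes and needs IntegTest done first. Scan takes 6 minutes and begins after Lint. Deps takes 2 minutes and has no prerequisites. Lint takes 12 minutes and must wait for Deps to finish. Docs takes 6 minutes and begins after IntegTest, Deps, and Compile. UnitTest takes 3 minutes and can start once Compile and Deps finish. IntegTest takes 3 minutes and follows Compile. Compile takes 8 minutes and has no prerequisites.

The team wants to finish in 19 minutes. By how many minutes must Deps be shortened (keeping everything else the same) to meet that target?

Current finish: 20 minutes; target: 19.
Deps is on every critical path, so each minute cut from Deps cuts the finish by one (this holds down to a finish of 19).
Need 20 − 19 = 1 minute off Deps → Deps becomes 1 minute, finish becomes 19.

1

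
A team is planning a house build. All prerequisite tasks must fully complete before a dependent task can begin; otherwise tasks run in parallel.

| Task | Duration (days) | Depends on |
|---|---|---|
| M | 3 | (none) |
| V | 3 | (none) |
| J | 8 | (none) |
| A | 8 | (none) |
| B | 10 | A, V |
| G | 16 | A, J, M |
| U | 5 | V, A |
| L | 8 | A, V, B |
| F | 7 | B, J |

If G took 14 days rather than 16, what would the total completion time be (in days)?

Actual critical path: A→B→L = 8+10+8 = 26 ⇒ 26 days.
G is off the critical path — its longest chain is 24 days, giving 2 of slack.
The critical path is still A→B→L; finish is now 26 days.

26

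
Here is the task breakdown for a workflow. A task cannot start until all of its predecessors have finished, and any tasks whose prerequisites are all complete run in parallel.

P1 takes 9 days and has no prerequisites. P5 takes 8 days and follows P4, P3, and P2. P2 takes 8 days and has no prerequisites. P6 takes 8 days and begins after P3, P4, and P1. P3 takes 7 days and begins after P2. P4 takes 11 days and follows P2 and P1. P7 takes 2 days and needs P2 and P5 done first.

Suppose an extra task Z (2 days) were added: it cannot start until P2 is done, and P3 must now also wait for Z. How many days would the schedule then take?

30

Originally the schedule takes 30 days.
With Z inserted, P3 now waits for max(P2, Z).
New critical path: P1→P4→P5→P7 = 9+11+8+2 = 30 ⇒ 30 days.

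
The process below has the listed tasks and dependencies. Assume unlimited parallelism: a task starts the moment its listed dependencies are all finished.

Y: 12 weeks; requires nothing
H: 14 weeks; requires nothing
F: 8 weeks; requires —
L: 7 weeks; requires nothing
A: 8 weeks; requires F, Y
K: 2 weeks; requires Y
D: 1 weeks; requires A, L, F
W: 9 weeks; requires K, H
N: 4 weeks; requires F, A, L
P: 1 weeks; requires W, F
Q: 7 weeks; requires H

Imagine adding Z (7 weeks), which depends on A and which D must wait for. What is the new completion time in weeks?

28

Originally the plan takes 24 weeks.
With Z inserted, D now waits for max(A, L, F, Z).
New critical path: Y→A→Z→D = 12+8+7+1 = 28 ⇒ 28 weeks.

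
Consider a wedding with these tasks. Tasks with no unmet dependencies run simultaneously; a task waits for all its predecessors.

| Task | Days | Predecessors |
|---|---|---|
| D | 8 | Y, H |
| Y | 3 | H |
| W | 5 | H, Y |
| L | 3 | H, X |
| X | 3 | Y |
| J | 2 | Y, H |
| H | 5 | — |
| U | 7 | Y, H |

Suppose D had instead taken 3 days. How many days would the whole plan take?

The binding path is H→Y→D = 5+3+8 = 16; finish at 16 days.
D lies on that path, so at 3 days the path becomes 11 days.
New critical path: H→Y→U = 5+3+7 = 15 ⇒ 15 days.

15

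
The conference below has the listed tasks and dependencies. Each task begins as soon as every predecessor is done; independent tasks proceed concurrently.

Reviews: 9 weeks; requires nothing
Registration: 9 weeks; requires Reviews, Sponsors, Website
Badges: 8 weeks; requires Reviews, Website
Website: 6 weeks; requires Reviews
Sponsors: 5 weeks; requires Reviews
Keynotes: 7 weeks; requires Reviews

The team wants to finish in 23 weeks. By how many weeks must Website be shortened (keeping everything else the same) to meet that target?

1

Current finish: 24 weeks; target: 23.
Website is on every critical path, so each week cut from Website cuts the finish by one (this holds down to a finish of 23).
Need 24 − 23 = 1 week off Website → Website becomes 5 weeks, finish becomes 23.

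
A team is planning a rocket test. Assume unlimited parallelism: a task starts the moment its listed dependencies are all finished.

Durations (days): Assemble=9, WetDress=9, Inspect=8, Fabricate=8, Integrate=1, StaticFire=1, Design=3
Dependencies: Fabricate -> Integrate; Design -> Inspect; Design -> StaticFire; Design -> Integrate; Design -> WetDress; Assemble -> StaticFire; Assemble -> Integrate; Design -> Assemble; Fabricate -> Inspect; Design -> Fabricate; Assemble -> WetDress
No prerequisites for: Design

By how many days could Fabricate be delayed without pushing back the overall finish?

2

Critical path: Design→Assemble→WetDress = 3+9+9 = 21, so the finish is 21 days.
Fabricate finishes as early as 11 and must finish by 13.
Float = 21 − 19 = 2.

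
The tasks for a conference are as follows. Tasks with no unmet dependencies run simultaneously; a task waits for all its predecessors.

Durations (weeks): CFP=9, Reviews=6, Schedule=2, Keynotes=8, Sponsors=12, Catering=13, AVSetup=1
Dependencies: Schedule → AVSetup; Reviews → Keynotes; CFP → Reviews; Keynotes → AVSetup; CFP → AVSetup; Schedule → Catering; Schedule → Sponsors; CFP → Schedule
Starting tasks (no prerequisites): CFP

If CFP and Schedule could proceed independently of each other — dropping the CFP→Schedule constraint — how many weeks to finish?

With the dependency in place, CFP→Reviews→Keynotes→AVSetup = 9+6+8+1 = 24 sets the finish at 24 weeks.
Without CFP→Schedule, Schedule's earliest start moves from 9 to 0.
After: CFP→Reviews→Keynotes→AVSetup = 9+6+8+1 = 24 → 24 weeks.

24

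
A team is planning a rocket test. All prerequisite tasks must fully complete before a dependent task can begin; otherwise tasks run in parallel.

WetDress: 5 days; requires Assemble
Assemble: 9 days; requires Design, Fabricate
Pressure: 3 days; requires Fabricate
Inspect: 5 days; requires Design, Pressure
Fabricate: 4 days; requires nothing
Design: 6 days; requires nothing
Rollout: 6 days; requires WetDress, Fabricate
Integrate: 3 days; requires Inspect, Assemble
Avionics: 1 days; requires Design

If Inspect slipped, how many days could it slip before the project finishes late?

The longest chain is Design→Assemble→WetDress→Rollout = 6+9+5+6 = 26; overall finish 26 days.
Inspect finishes as early as 12 and must finish by 23.
Slack of Inspect = 18 − 7 = 11 days.

11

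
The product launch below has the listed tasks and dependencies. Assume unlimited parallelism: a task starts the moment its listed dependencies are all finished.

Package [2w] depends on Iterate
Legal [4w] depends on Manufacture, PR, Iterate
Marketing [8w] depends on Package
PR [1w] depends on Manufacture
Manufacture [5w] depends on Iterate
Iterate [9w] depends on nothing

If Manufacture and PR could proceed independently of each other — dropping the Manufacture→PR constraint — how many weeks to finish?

With the dependency in place, Iterate→Manufacture→PR→Legal = 9+5+1+4 = 19 sets the finish at 19 weeks.
Without Manufacture→PR, PR's earliest start moves from 14 to 0.
After: Iterate→Package→Marketing = 9+2+8 = 19 → 19 weeks.

19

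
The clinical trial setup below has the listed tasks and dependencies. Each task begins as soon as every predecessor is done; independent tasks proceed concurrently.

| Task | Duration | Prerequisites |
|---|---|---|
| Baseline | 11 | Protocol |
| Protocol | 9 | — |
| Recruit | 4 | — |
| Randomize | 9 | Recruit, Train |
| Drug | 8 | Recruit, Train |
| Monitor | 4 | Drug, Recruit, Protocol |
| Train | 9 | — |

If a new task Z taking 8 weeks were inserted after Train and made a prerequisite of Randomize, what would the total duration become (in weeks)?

Originally the schedule takes 21 weeks.
With Z inserted, Randomize now waits for max(Recruit, Train, Z).
New critical path: Train→Z→Randomize = 9+8+9 = 26 ⇒ 26 weeks.

26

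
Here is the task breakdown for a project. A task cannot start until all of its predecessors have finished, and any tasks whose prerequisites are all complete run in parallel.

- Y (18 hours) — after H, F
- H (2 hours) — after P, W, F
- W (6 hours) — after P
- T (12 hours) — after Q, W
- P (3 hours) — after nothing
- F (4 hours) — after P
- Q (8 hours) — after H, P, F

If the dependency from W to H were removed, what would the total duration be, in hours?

With the dependency in place, P→W→H→Q→T = 3+6+2+8+12 = 31 sets the finish at 31 hours.
Without W→H, H's earliest start moves from 9 to 7.
New critical path: P→F→H→Q→T = 3+4+2+8+12 = 29 ⇒ 29 hours.

29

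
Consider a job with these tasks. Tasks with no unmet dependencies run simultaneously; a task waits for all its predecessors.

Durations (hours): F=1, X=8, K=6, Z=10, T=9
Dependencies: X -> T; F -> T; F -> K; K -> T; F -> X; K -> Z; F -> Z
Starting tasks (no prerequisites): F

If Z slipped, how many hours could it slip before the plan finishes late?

Critical path: F→X→T = 1+8+9 = 18, so the finish is 18 hours.
Z finishes as early as 17 and must finish by 18.
Slack of Z = 8 − 7 = 1 hour.

1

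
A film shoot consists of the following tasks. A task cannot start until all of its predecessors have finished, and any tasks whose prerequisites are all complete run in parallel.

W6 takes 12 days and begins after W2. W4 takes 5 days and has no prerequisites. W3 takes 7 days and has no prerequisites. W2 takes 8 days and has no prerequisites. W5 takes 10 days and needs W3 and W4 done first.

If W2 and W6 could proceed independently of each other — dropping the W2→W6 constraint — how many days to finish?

17

Original critical path: W2→W6 = 8+12 = 20 ⇒ 20 days.
Without W2→W6, W6's earliest start moves from 8 to 0.
After: W3→W5 = 7+10 = 17 → 17 days.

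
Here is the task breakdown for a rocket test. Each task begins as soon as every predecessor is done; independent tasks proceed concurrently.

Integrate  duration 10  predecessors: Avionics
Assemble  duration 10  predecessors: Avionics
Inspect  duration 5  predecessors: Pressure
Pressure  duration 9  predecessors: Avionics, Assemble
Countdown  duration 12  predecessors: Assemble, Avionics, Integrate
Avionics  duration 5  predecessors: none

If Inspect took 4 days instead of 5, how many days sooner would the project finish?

The binding path is Avionics→Assemble→Pressure→Inspect = 5+10+9+5 = 29; finish at 29 days.
Inspect is on the critical path; changing it to 4 makes that path 28 days.
That remains the longest chain; total 28 days.
Change in finish: 28 − 29 = -1 days.

1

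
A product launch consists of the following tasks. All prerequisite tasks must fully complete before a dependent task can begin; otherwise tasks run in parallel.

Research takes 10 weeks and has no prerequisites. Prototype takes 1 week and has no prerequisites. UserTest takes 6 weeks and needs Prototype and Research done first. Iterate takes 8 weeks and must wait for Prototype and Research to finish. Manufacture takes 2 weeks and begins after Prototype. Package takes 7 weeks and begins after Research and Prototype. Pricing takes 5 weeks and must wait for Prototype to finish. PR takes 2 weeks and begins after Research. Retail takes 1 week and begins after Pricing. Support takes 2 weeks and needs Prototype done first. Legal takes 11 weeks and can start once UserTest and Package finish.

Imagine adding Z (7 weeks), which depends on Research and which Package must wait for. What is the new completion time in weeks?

Originally the product launch takes 28 weeks.
With Z inserted, Package now waits for max(Research, Prototype, Z).
New critical path: Research→Z→Package→Legal = 10+7+7+11 = 35 ⇒ 35 weeks.

35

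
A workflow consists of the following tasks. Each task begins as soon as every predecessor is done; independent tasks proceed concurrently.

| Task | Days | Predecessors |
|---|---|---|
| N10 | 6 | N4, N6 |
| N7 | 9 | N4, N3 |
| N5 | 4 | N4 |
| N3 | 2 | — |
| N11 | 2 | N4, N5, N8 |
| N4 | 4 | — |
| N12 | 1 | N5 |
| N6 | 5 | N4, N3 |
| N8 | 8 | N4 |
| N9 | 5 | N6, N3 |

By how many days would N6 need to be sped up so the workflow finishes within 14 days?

1

Current finish: 15 days; target: 14.
N6 is on every critical path, so each day cut from N6 cuts the finish by one (this holds down to a finish of 14).
Need 15 − 14 = 1 day off N6 → N6 becomes 4 days, finish becomes 14.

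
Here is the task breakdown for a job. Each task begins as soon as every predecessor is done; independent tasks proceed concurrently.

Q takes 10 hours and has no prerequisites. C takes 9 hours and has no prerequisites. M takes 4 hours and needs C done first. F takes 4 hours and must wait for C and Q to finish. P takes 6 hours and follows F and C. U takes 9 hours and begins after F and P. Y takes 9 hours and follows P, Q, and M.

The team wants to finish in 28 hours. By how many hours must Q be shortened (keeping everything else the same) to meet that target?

1

Current finish: 29 hours; target: 28.
Q is on every critical path, so each hour cut from Q cuts the finish by one (this holds down to a finish of 28).
Need 29 − 28 = 1 hour off Q → Q becomes 9 hours, finish becomes 28.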